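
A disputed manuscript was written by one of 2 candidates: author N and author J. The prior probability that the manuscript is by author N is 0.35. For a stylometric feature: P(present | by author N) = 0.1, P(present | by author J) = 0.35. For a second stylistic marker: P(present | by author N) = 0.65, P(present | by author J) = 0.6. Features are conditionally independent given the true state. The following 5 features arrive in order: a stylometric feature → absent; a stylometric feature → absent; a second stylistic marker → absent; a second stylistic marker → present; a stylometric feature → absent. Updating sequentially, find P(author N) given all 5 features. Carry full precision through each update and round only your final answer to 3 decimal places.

0.575

Apply Bayes' rule sequentially, carrying P(author N) forward.
After a stylometric feature='absent': P(author N) = 0.9·0.3500 / (0.9·0.3500 + 0.65·0.6500) ≈ 0.4271
After a stylometric feature='absent': P(author N) = 0.9·0.4271 / (0.9·0.4271 + 0.65·0.5729) ≈ 0.5080
After a second stylistic marker='absent': P(author N) = 0.35·0.5080 / (0.35·0.5080 + 0.4·0.4920) ≈ 0.4746
After a second stylistic marker='present': P(author N) = 0.65·0.4746 / (0.65·0.4746 + 0.6·0.5254) ≈ 0.4946
After a stylometric feature='absent': P(author N) = 0.9·0.4946 / (0.9·0.4946 + 0.65·0.5054) ≈ 0.5754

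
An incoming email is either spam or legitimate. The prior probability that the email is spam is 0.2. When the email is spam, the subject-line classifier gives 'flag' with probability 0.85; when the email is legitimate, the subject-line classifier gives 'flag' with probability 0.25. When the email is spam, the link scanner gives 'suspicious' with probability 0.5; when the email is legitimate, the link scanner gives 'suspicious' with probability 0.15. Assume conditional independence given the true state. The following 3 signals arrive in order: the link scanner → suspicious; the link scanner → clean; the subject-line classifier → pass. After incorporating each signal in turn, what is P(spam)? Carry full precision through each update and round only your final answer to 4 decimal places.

0.0893

After the link scanner='suspicious': P(spam) = 0.5·0.2000 / (0.5·0.2000 + 0.15·0.8000) ≈ 0.4545
After the link scanner='clean': P(spam) = 0.5·0.4545 / (0.5·0.4545 + 0.85·0.5455) ≈ 0.3289
After the subject-line classifier='pass': P(spam) = 0.15·0.3289 / (0.15·0.3289 + 0.75·0.6711) ≈ 0.0893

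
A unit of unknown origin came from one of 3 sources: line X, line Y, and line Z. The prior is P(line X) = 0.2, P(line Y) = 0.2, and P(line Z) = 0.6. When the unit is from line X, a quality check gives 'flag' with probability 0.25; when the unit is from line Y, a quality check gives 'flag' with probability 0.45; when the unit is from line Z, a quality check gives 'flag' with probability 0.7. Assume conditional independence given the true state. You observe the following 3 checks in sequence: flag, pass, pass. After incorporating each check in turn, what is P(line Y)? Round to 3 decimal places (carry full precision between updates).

0.292

After 'flag': normaliser = 0.25·0.2000 + 0.45·0.2000 + 0.7·0.6000; P(line X) ≈ 0.0893, P(line Y) ≈ 0.1607, P(line Z) ≈ 0.7500
After 'pass': normaliser = 0.75·0.0893 + 0.55·0.1607 + 0.3·0.7500; P(line X) ≈ 0.1761, P(line Y) ≈ 0.2324, P(line Z) ≈ 0.5915
After 'pass': normaliser = 0.75·0.1761 + 0.55·0.2324 + 0.3·0.5915; P(line X) ≈ 0.3019, P(line Y) ≈ 0.2923, P(line Z) ≈ 0.4058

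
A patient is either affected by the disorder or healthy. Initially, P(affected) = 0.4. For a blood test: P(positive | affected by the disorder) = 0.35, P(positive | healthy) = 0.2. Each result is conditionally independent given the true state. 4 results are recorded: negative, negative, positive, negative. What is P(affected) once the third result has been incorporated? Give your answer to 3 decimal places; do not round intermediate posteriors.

After 'negative': P(affected) = 0.65·0.4000 / (0.65·0.4000 + 0.8·0.6000) ≈ 0.3514
After 'negative': P(affected) = 0.65·0.3514 / (0.65·0.3514 + 0.8·0.6486) ≈ 0.3056
After 'positive': P(affected) = 0.35·0.3056 / (0.35·0.3056 + 0.2·0.6944) ≈ 0.4351

0.435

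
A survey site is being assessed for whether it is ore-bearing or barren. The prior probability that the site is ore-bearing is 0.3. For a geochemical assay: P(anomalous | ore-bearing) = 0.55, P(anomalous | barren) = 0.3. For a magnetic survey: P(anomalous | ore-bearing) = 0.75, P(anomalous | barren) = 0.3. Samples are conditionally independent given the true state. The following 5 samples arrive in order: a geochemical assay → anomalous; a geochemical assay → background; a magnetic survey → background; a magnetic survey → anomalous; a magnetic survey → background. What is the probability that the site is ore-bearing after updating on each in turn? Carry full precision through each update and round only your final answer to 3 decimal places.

Each posterior becomes the prior for the next update.
After a geochemical assay='anomalous': P(ore) = 0.55·0.3000 / (0.55·0.3000 + 0.3·0.7000) ≈ 0.4400
After a geochemical assay='background': P(ore) = 0.45·0.4400 / (0.45·0.4400 + 0.7·0.5600) ≈ 0.3356
After a magnetic survey='background': P(ore) = 0.25·0.3356 / (0.25·0.3356 + 0.7·0.6644) ≈ 0.1528
After a magnetic survey='anomalous': P(ore) = 0.75·0.1528 / (0.75·0.1528 + 0.3·0.8472) ≈ 0.3108
After a magnetic survey='background': P(ore) = 0.25·0.3108 / (0.25·0.3108 + 0.7·0.6892) ≈ 0.1387

0.139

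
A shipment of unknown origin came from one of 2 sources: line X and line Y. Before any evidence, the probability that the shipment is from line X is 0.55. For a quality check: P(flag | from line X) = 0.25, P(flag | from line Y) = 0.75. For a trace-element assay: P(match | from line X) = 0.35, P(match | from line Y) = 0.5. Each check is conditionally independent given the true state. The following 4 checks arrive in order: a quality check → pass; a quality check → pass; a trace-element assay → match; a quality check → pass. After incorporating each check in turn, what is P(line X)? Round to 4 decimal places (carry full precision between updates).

Apply Bayes' rule sequentially, carrying P(line X) forward.
After a quality check='pass': P(line X) = 0.75·0.5500 / (0.75·0.5500 + 0.25·0.4500) ≈ 0.7857
After a quality check='pass': P(line X) = 0.75·0.7857 / (0.75·0.7857 + 0.25·0.2143) ≈ 0.9167
After a trace-element assay='match': P(line X) = 0.35·0.9167 / (0.35·0.9167 + 0.5·0.0833) ≈ 0.8851
After a quality check='pass': P(line X) = 0.75·0.8851 / (0.75·0.8851 + 0.25·0.1149) ≈ 0.9585

0.9585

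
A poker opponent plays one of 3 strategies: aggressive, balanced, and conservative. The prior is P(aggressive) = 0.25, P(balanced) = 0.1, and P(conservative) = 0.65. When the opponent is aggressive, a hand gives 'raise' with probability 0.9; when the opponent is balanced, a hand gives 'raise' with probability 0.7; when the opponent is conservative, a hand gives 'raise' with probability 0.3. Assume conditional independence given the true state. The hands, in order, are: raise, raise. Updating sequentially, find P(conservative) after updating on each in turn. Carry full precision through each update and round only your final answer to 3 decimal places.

0.189

After 'raise': normaliser = 0.9·0.2500 + 0.7·0.1000 + 0.3·0.6500; P(aggressive) ≈ 0.4592, P(balanced) ≈ 0.1429, P(conservative) ≈ 0.3980
After 'raise': normaliser = 0.9·0.4592 + 0.7·0.1429 + 0.3·0.3980; P(aggressive) ≈ 0.6532, P(balanced) ≈ 0.1581, P(conservative) ≈ 0.1887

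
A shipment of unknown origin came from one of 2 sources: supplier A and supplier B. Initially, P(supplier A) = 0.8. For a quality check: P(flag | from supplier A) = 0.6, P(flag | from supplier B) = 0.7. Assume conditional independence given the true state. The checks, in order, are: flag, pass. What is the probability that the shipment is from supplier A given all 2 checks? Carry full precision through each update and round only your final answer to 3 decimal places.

0.821

Apply Bayes' rule sequentially, carrying P(supplier A) forward.
After 'flag': P(supplier A) = 0.6·0.8000 / (0.6·0.8000 + 0.7·0.2000) ≈ 0.7742
After 'pass': P(supplier A) = 0.4·0.7742 / (0.4·0.7742 + 0.3·0.2258) ≈ 0.8205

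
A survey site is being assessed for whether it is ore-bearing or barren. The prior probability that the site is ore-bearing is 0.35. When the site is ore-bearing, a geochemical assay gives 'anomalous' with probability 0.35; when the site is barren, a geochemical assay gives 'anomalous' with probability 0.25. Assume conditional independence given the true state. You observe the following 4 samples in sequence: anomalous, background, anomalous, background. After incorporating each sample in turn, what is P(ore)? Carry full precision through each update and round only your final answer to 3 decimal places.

0.442

After 'anomalous': P(ore) = 0.35·0.3500 / (0.35·0.3500 + 0.25·0.6500) ≈ 0.4298
After 'background': P(ore) = 0.65·0.4298 / (0.65·0.4298 + 0.75·0.5702) ≈ 0.3952
After 'anomalous': P(ore) = 0.35·0.3952 / (0.35·0.3952 + 0.25·0.6048) ≈ 0.4777
After 'background': P(ore) = 0.65·0.4777 / (0.65·0.4777 + 0.75·0.5223) ≈ 0.4422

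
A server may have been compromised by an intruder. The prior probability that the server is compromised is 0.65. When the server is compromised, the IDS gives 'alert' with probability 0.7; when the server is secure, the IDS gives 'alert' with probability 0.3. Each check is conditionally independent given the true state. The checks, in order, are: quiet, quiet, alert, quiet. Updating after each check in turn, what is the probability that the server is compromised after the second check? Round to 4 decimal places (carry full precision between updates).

After 'quiet': P(compromised) = 0.3·0.6500 / (0.3·0.6500 + 0.7·0.3500) ≈ 0.4432
After 'quiet': P(compromised) = 0.3·0.4432 / (0.3·0.4432 + 0.7·0.5568) ≈ 0.2543

0.2543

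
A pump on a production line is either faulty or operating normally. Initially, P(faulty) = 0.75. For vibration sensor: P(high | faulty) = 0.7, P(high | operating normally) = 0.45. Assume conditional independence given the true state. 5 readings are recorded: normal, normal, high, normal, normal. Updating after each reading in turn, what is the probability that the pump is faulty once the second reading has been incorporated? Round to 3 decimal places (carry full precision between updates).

After 'normal': P(faulty) = 0.3·0.7500 / (0.3·0.7500 + 0.55·0.2500) ≈ 0.6207
After 'normal': P(faulty) = 0.3·0.6207 / (0.3·0.6207 + 0.55·0.3793) ≈ 0.4716

0.472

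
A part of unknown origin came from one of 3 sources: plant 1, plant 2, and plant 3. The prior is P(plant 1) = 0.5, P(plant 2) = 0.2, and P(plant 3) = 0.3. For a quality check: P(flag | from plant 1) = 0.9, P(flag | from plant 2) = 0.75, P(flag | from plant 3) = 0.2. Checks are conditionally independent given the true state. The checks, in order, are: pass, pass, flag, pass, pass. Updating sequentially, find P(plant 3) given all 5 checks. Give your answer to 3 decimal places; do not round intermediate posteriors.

After 'pass': normaliser = 0.1·0.5000 + 0.25·0.2000 + 0.8·0.3000; P(plant 1) ≈ 0.1471, P(plant 2) ≈ 0.1471, P(plant 3) ≈ 0.7059
After 'pass': normaliser = 0.1·0.1471 + 0.25·0.1471 + 0.8·0.7059; P(plant 1) ≈ 0.0239, P(plant 2) ≈ 0.0597, P(plant 3) ≈ 0.9165
After 'flag': normaliser = 0.9·0.0239 + 0.75·0.0597 + 0.2·0.9165; P(plant 1) ≈ 0.0861, P(plant 2) ≈ 0.1793, P(plant 3) ≈ 0.7346
After 'pass': normaliser = 0.1·0.0861 + 0.25·0.1793 + 0.8·0.7346; P(plant 1) ≈ 0.0134, P(plant 2) ≈ 0.0699, P(plant 3) ≈ 0.9166
After 'pass': normaliser = 0.1·0.0134 + 0.25·0.0699 + 0.8·0.9166; P(plant 1) ≈ 0.0018, P(plant 2) ≈ 0.0232, P(plant 3) ≈ 0.9750

0.975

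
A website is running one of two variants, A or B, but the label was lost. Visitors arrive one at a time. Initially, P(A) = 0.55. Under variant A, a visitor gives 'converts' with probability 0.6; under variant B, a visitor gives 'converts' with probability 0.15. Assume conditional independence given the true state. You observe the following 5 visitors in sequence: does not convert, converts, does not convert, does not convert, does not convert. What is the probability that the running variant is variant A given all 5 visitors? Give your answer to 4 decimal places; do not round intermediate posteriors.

0.1934

After 'does not convert': P(A) = 0.4·0.5500 / (0.4·0.5500 + 0.85·0.4500) ≈ 0.3651
After 'converts': P(A) = 0.6·0.3651 / (0.6·0.3651 + 0.15·0.6349) ≈ 0.6970
After 'does not convert': P(A) = 0.4·0.6970 / (0.4·0.6970 + 0.85·0.3030) ≈ 0.5198
After 'does not convert': P(A) = 0.4·0.5198 / (0.4·0.5198 + 0.85·0.4802) ≈ 0.3375
After 'does not convert': P(A) = 0.4·0.3375 / (0.4·0.3375 + 0.85·0.6625) ≈ 0.1934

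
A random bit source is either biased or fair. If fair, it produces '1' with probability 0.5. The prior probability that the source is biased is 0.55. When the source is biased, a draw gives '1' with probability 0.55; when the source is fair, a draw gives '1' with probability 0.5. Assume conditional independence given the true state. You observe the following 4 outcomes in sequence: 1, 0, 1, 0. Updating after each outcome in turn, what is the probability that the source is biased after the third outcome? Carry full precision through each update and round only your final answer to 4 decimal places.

After '1': P(biased) = 0.55·0.5500 / (0.55·0.5500 + 0.5·0.4500) ≈ 0.5735
After '0': P(biased) = 0.45·0.5735 / (0.45·0.5735 + 0.5·0.4265) ≈ 0.5475
After '1': P(biased) = 0.55·0.5475 / (0.55·0.5475 + 0.5·0.4525) ≈ 0.5710

0.5710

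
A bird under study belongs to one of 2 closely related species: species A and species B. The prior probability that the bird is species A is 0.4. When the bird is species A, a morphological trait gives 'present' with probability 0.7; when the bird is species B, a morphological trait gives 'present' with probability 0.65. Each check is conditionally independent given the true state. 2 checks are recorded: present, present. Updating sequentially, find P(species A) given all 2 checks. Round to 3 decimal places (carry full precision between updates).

After 'present': P(species A) = 0.7·0.4000 / (0.7·0.4000 + 0.65·0.6000) ≈ 0.4179
After 'present': P(species A) = 0.7·0.4179 / (0.7·0.4179 + 0.65·0.5821) ≈ 0.4360

0.436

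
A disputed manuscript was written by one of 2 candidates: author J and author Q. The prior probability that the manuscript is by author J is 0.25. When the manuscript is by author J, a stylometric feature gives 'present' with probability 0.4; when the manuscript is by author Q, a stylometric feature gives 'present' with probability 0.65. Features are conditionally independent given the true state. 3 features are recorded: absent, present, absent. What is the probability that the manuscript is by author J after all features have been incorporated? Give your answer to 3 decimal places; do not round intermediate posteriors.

After 'absent': P(author J) = 0.6·0.2500 / (0.6·0.2500 + 0.35·0.7500) ≈ 0.3636
After 'present': P(author J) = 0.4·0.3636 / (0.4·0.3636 + 0.65·0.6364) ≈ 0.2602
After 'absent': P(author J) = 0.6·0.2602 / (0.6·0.2602 + 0.35·0.7398) ≈ 0.3761

0.376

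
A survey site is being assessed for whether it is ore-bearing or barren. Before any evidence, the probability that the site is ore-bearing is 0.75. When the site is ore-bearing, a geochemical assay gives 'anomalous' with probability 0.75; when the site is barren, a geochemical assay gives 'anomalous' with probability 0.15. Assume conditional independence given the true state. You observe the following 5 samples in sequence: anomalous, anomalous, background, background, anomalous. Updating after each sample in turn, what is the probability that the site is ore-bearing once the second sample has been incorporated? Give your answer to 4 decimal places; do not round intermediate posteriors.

Apply Bayes' rule sequentially, carrying P(ore) forward.
After 'anomalous': P(ore) = 0.75·0.7500 / (0.75·0.7500 + 0.15·0.2500) ≈ 0.9375
After 'anomalous': P(ore) = 0.75·0.9375 / (0.75·0.9375 + 0.15·0.0625) ≈ 0.9868

0.9868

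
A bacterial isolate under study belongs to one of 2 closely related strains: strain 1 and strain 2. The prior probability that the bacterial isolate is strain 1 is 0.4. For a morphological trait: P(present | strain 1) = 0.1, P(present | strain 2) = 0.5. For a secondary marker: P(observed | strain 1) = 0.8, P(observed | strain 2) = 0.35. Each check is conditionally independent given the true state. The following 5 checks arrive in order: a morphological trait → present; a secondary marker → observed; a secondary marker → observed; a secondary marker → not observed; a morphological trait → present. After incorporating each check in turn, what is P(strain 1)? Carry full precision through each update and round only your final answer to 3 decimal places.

0.041

Each posterior becomes the prior for the next update.
After a morphological trait='present': P(strain 1) = 0.1·0.4000 / (0.1·0.4000 + 0.5·0.6000) ≈ 0.1176
After a secondary marker='observed': P(strain 1) = 0.8·0.1176 / (0.8·0.1176 + 0.35·0.8824) ≈ 0.2336
After a secondary marker='observed': P(strain 1) = 0.8·0.2336 / (0.8·0.2336 + 0.35·0.7664) ≈ 0.4106
After a secondary marker='not observed': P(strain 1) = 0.2·0.4106 / (0.2·0.4106 + 0.65·0.5894) ≈ 0.1765
After a morphological trait='present': P(strain 1) = 0.1·0.1765 / (0.1·0.1765 + 0.5·0.8235) ≈ 0.0411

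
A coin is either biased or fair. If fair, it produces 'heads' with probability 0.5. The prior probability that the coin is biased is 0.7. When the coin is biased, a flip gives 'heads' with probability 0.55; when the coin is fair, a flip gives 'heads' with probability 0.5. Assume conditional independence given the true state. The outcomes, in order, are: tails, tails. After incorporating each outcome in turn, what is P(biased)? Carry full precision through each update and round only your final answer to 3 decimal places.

After 'tails': P(biased) = 0.45·0.7000 / (0.45·0.7000 + 0.5·0.3000) ≈ 0.6774
After 'tails': P(biased) = 0.45·0.6774 / (0.45·0.6774 + 0.5·0.3226) ≈ 0.6540

0.654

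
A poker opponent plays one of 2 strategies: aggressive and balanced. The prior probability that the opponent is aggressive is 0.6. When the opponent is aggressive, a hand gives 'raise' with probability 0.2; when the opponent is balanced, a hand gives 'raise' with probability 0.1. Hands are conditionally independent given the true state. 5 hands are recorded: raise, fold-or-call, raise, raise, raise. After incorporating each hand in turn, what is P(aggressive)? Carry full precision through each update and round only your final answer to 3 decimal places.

0.955

Apply Bayes' rule sequentially, carrying P(aggressive) forward.
After 'raise': P(aggressive) = 0.2·0.6000 / (0.2·0.6000 + 0.1·0.4000) ≈ 0.7500
After 'fold-or-call': P(aggressive) = 0.8·0.7500 / (0.8·0.7500 + 0.9·0.2500) ≈ 0.7273
After 'raise': P(aggressive) = 0.2·0.7273 / (0.2·0.7273 + 0.1·0.2727) ≈ 0.8421
After 'raise': P(aggressive) = 0.2·0.8421 / (0.2·0.8421 + 0.1·0.1579) ≈ 0.9143
After 'raise': P(aggressive) = 0.2·0.9143 / (0.2·0.9143 + 0.1·0.0857) ≈ 0.9552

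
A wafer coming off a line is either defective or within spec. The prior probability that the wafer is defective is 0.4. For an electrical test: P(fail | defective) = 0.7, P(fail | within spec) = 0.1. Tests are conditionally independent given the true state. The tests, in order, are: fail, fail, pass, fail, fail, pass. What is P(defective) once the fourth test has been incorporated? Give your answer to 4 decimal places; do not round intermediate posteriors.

Apply Bayes' rule sequentially, carrying P(defective) forward.
After 'fail': P(defective) = 0.7·0.4000 / (0.7·0.4000 + 0.1·0.6000) ≈ 0.8235
After 'fail': P(defective) = 0.7·0.8235 / (0.7·0.8235 + 0.1·0.1765) ≈ 0.9703
After 'pass': P(defective) = 0.3·0.9703 / (0.3·0.9703 + 0.9·0.0297) ≈ 0.9159
After 'fail': P(defective) = 0.7·0.9159 / (0.7·0.9159 + 0.1·0.0841) ≈ 0.9871

0.9871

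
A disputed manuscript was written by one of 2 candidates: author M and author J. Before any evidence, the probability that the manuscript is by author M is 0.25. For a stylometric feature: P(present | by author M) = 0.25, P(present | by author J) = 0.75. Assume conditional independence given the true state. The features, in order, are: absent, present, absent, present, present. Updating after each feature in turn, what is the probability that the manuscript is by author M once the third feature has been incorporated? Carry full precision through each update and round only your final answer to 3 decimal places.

0.500

Apply Bayes' rule sequentially, carrying P(author M) forward.
After 'absent': P(author M) = 0.75·0.2500 / (0.75·0.2500 + 0.25·0.7500) ≈ 0.5000
After 'present': P(author M) = 0.25·0.5000 / (0.25·0.5000 + 0.75·0.5000) ≈ 0.2500
After 'absent': P(author M) = 0.75·0.2500 / (0.75·0.2500 + 0.25·0.7500) ≈ 0.5000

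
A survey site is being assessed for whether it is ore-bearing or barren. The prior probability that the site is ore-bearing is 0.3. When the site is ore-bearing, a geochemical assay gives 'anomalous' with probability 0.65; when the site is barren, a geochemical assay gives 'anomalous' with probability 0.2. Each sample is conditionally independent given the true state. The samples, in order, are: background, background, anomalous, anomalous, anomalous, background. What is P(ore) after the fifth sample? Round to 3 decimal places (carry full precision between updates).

After 'background': P(ore) = 0.35·0.3000 / (0.35·0.3000 + 0.8·0.7000) ≈ 0.1579
After 'background': P(ore) = 0.35·0.1579 / (0.35·0.1579 + 0.8·0.8421) ≈ 0.0758
After 'anomalous': P(ore) = 0.65·0.0758 / (0.65·0.0758 + 0.2·0.9242) ≈ 0.2105
After 'anomalous': P(ore) = 0.65·0.2105 / (0.65·0.2105 + 0.2·0.7895) ≈ 0.4642
After 'anomalous': P(ore) = 0.65·0.4642 / (0.65·0.4642 + 0.2·0.5358) ≈ 0.7379

0.738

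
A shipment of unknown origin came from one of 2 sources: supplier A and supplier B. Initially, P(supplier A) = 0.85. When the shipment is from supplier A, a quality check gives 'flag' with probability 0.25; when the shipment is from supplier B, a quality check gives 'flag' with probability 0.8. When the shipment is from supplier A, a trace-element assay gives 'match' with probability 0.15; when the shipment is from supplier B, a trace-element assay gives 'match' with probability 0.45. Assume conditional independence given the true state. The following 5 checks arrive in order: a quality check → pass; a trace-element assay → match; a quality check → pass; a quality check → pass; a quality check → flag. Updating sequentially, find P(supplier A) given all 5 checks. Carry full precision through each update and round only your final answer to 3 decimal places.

0.969

After a quality check='pass': P(supplier A) = 0.75·0.8500 / (0.75·0.8500 + 0.2·0.1500) ≈ 0.9551
After a trace-element assay='match': P(supplier A) = 0.15·0.9551 / (0.15·0.9551 + 0.45·0.0449) ≈ 0.8763
After a quality check='pass': P(supplier A) = 0.75·0.8763 / (0.75·0.8763 + 0.2·0.1237) ≈ 0.9637
After a quality check='pass': P(supplier A) = 0.75·0.9637 / (0.75·0.9637 + 0.2·0.0363) ≈ 0.9901
After a quality check='flag': P(supplier A) = 0.25·0.9901 / (0.25·0.9901 + 0.8·0.0099) ≈ 0.9689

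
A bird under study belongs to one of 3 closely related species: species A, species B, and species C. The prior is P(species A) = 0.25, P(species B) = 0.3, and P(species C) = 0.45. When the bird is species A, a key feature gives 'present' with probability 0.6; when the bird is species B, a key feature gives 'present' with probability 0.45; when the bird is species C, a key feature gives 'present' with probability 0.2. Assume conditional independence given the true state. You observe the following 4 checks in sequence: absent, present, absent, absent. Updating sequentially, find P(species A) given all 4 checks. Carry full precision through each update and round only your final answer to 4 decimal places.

0.1229

After 'absent': normaliser = 0.4·0.2500 + 0.55·0.3000 + 0.8·0.4500; P(species A) ≈ 0.1600, P(species B) ≈ 0.2640, P(species C) ≈ 0.5760
After 'present': normaliser = 0.6·0.1600 + 0.45·0.2640 + 0.2·0.5760; P(species A) ≈ 0.2909, P(species B) ≈ 0.3600, P(species C) ≈ 0.3491
After 'absent': normaliser = 0.4·0.2909 + 0.55·0.3600 + 0.8·0.3491; P(species A) ≈ 0.1960, P(species B) ≈ 0.3335, P(species C) ≈ 0.4704
After 'absent': normaliser = 0.4·0.1960 + 0.55·0.3335 + 0.8·0.4704; P(species A) ≈ 0.1229, P(species B) ≈ 0.2874, P(species C) ≈ 0.5897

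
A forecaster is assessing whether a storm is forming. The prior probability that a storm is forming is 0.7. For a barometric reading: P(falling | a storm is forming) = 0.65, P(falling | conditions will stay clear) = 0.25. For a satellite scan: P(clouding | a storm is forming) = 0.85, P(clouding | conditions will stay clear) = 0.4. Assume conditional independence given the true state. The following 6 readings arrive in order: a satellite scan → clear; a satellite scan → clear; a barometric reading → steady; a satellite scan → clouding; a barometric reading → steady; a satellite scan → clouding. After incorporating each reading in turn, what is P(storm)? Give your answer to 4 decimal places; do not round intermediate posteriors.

0.1254

After a satellite scan='clear': P(storm) = 0.15·0.7000 / (0.15·0.7000 + 0.6·0.3000) ≈ 0.3684
After a satellite scan='clear': P(storm) = 0.15·0.3684 / (0.15·0.3684 + 0.6·0.6316) ≈ 0.1273
After a barometric reading='steady': P(storm) = 0.35·0.1273 / (0.35·0.1273 + 0.75·0.8727) ≈ 0.0637
After a satellite scan='clouding': P(storm) = 0.85·0.0637 / (0.85·0.0637 + 0.4·0.9363) ≈ 0.1263
After a barometric reading='steady': P(storm) = 0.35·0.1263 / (0.35·0.1263 + 0.75·0.8737) ≈ 0.0632
After a satellite scan='clouding': P(storm) = 0.85·0.0632 / (0.85·0.0632 + 0.4·0.9368) ≈ 0.1254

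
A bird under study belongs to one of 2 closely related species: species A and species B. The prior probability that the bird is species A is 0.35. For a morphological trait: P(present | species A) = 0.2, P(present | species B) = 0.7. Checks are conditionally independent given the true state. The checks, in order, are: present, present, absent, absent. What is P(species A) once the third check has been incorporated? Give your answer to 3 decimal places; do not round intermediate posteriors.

0.105

After 'present': P(species A) = 0.2·0.3500 / (0.2·0.3500 + 0.7·0.6500) ≈ 0.1333
After 'present': P(species A) = 0.2·0.1333 / (0.2·0.1333 + 0.7·0.8667) ≈ 0.0421
After 'absent': P(species A) = 0.8·0.0421 / (0.8·0.0421 + 0.3·0.9579) ≈ 0.1049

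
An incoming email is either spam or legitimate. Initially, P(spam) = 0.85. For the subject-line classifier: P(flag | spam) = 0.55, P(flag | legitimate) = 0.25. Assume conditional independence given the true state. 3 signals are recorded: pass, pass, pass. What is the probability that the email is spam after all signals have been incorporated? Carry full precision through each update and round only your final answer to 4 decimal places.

0.5504

After 'pass': P(spam) = 0.45·0.8500 / (0.45·0.8500 + 0.75·0.1500) ≈ 0.7727
After 'pass': P(spam) = 0.45·0.7727 / (0.45·0.7727 + 0.75·0.2273) ≈ 0.6711
After 'pass': P(spam) = 0.45·0.6711 / (0.45·0.6711 + 0.75·0.3289) ≈ 0.5504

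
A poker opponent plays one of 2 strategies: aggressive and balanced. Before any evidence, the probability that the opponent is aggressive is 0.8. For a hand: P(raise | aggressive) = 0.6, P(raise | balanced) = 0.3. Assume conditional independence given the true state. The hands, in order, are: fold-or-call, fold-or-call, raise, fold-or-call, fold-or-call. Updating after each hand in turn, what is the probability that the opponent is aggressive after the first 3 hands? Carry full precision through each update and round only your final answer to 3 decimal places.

After 'fold-or-call': P(aggressive) = 0.4·0.8000 / (0.4·0.8000 + 0.7·0.2000) ≈ 0.6957
After 'fold-or-call': P(aggressive) = 0.4·0.6957 / (0.4·0.6957 + 0.7·0.3043) ≈ 0.5664
After 'raise': P(aggressive) = 0.6·0.5664 / (0.6·0.5664 + 0.3·0.4336) ≈ 0.7232

0.723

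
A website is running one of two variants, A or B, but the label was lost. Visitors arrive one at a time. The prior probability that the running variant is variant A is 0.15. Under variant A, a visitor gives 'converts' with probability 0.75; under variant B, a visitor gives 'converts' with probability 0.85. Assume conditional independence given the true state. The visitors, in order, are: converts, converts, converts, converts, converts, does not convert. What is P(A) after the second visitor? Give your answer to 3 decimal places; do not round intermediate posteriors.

After 'converts': P(A) = 0.75·0.1500 / (0.75·0.1500 + 0.85·0.8500) ≈ 0.1347
After 'converts': P(A) = 0.75·0.1347 / (0.75·0.1347 + 0.85·0.8653) ≈ 0.1208

0.121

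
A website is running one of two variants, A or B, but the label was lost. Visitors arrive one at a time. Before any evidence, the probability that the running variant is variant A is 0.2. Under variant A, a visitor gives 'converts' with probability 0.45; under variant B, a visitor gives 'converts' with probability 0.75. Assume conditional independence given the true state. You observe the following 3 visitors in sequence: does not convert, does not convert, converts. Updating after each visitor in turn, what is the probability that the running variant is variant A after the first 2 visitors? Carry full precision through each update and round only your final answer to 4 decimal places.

0.5475

After 'does not convert': P(A) = 0.55·0.2000 / (0.55·0.2000 + 0.25·0.8000) ≈ 0.3548
After 'does not convert': P(A) = 0.55·0.3548 / (0.55·0.3548 + 0.25·0.6452) ≈ 0.5475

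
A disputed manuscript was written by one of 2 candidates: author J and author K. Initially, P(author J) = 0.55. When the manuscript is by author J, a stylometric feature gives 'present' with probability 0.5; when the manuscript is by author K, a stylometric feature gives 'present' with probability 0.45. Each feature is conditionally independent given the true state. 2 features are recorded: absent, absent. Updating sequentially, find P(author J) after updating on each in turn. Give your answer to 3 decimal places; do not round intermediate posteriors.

After 'absent': P(author J) = 0.5·0.5500 / (0.5·0.5500 + 0.55·0.4500) ≈ 0.5263
After 'absent': P(author J) = 0.5·0.5263 / (0.5·0.5263 + 0.55·0.4737) ≈ 0.5025

0.503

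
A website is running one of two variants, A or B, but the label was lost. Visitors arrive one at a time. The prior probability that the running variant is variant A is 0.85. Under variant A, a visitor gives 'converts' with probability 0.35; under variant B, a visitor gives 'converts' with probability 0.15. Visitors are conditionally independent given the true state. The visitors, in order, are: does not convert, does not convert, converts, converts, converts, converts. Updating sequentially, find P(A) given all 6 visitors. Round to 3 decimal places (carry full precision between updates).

0.990

Each posterior becomes the prior for the next update.
After 'does not convert': P(A) = 0.65·0.8500 / (0.65·0.8500 + 0.85·0.1500) ≈ 0.8125
After 'does not convert': P(A) = 0.65·0.8125 / (0.65·0.8125 + 0.85·0.1875) ≈ 0.7682
After 'converts': P(A) = 0.35·0.7682 / (0.35·0.7682 + 0.15·0.2318) ≈ 0.8855
After 'converts': P(A) = 0.35·0.8855 / (0.35·0.8855 + 0.15·0.1145) ≈ 0.9475
After 'converts': P(A) = 0.35·0.9475 / (0.35·0.9475 + 0.15·0.0525) ≈ 0.9768
After 'converts': P(A) = 0.35·0.9768 / (0.35·0.9768 + 0.15·0.0232) ≈ 0.9899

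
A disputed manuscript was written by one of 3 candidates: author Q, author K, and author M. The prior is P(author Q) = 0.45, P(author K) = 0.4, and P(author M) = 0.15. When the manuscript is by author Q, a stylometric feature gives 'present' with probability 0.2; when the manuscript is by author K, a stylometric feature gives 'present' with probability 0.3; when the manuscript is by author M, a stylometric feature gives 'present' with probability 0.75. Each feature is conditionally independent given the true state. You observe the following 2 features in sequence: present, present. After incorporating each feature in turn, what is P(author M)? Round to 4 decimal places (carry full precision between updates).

Each posterior becomes the prior for the next update.
After 'present': normaliser = 0.2·0.4500 + 0.3·0.4000 + 0.75·0.1500; P(author Q) ≈ 0.2791, P(author K) ≈ 0.3721, P(author M) ≈ 0.3488
After 'present': normaliser = 0.2·0.2791 + 0.3·0.3721 + 0.75·0.3488; P(author Q) ≈ 0.1301, P(author K) ≈ 0.2602, P(author M) ≈ 0.6098

0.6098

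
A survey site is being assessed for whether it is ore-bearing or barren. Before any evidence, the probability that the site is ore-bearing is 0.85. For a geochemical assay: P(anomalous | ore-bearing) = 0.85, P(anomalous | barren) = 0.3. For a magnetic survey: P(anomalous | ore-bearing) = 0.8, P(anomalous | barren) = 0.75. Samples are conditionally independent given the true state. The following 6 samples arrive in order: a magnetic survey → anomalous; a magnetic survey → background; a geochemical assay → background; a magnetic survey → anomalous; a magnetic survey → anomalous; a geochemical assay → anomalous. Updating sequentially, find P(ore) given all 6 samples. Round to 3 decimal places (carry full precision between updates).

0.770

After a magnetic survey='anomalous': P(ore) = 0.8·0.8500 / (0.8·0.8500 + 0.75·0.1500) ≈ 0.8580
After a magnetic survey='background': P(ore) = 0.2·0.8580 / (0.2·0.8580 + 0.25·0.1420) ≈ 0.8286
After a geochemical assay='background': P(ore) = 0.15·0.8286 / (0.15·0.8286 + 0.7·0.1714) ≈ 0.5089
After a magnetic survey='anomalous': P(ore) = 0.8·0.5089 / (0.8·0.5089 + 0.75·0.4911) ≈ 0.5250
After a magnetic survey='anomalous': P(ore) = 0.8·0.5250 / (0.8·0.5250 + 0.75·0.4750) ≈ 0.5411
After a geochemical assay='anomalous': P(ore) = 0.85·0.5411 / (0.85·0.5411 + 0.3·0.4589) ≈ 0.7696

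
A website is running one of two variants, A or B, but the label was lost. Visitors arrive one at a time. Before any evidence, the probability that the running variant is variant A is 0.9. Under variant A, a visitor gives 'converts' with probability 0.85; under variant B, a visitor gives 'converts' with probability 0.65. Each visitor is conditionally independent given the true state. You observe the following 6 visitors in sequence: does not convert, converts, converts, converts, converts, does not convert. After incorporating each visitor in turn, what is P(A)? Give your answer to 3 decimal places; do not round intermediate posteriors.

0.829

After 'does not convert': P(A) = 0.15·0.9000 / (0.15·0.9000 + 0.35·0.1000) ≈ 0.7941
After 'converts': P(A) = 0.85·0.7941 / (0.85·0.7941 + 0.65·0.2059) ≈ 0.8345
After 'converts': P(A) = 0.85·0.8345 / (0.85·0.8345 + 0.65·0.1655) ≈ 0.8684
After 'converts': P(A) = 0.85·0.8684 / (0.85·0.8684 + 0.65·0.1316) ≈ 0.8961
After 'converts': P(A) = 0.85·0.8961 / (0.85·0.8961 + 0.65·0.1039) ≈ 0.9186
After 'does not convert': P(A) = 0.15·0.9186 / (0.15·0.9186 + 0.35·0.0814) ≈ 0.8286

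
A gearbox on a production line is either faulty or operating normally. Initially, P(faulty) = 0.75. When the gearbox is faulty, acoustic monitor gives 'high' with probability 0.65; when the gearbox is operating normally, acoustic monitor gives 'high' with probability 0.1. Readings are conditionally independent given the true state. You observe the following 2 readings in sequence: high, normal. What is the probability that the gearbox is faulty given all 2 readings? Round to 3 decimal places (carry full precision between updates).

After 'high': P(faulty) = 0.65·0.7500 / (0.65·0.7500 + 0.1·0.2500) ≈ 0.9512
After 'normal': P(faulty) = 0.35·0.9512 / (0.35·0.9512 + 0.9·0.0488) ≈ 0.8835

0.883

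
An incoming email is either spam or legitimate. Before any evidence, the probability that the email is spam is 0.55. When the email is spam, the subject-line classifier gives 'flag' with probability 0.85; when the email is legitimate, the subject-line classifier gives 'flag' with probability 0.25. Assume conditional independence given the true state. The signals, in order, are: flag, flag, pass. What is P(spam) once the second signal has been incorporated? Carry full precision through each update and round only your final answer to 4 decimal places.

After 'flag': P(spam) = 0.85·0.5500 / (0.85·0.5500 + 0.25·0.4500) ≈ 0.8060
After 'flag': P(spam) = 0.85·0.8060 / (0.85·0.8060 + 0.25·0.1940) ≈ 0.9339

0.9339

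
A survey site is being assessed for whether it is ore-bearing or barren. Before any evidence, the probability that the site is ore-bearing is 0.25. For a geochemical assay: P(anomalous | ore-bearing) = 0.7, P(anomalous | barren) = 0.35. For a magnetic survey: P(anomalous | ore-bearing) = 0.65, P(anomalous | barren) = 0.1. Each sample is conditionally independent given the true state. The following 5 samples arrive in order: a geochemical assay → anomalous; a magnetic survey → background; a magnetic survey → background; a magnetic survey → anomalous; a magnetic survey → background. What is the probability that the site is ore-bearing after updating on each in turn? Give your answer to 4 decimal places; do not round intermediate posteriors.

After a geochemical assay='anomalous': P(ore) = 0.7·0.2500 / (0.7·0.2500 + 0.35·0.7500) ≈ 0.4000
After a magnetic survey='background': P(ore) = 0.35·0.4000 / (0.35·0.4000 + 0.9·0.6000) ≈ 0.2059
After a magnetic survey='background': P(ore) = 0.35·0.2059 / (0.35·0.2059 + 0.9·0.7941) ≈ 0.0916
After a magnetic survey='anomalous': P(ore) = 0.65·0.0916 / (0.65·0.0916 + 0.1·0.9084) ≈ 0.3959
After a magnetic survey='background': P(ore) = 0.35·0.3959 / (0.35·0.3959 + 0.9·0.6041) ≈ 0.2031

0.2031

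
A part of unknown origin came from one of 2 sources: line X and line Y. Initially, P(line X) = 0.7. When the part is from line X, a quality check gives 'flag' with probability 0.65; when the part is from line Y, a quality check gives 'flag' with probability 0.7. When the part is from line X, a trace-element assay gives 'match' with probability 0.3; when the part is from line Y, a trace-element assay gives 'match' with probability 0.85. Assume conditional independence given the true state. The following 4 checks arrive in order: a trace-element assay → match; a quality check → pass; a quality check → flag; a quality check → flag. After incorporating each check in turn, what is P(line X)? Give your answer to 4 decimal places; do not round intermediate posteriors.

0.4531

After a trace-element assay='match': P(line X) = 0.3·0.7000 / (0.3·0.7000 + 0.85·0.3000) ≈ 0.4516
After a quality check='pass': P(line X) = 0.35·0.4516 / (0.35·0.4516 + 0.3·0.5484) ≈ 0.4900
After a quality check='flag': P(line X) = 0.65·0.4900 / (0.65·0.4900 + 0.7·0.5100) ≈ 0.4715
After a quality check='flag': P(line X) = 0.65·0.4715 / (0.65·0.4715 + 0.7·0.5285) ≈ 0.4531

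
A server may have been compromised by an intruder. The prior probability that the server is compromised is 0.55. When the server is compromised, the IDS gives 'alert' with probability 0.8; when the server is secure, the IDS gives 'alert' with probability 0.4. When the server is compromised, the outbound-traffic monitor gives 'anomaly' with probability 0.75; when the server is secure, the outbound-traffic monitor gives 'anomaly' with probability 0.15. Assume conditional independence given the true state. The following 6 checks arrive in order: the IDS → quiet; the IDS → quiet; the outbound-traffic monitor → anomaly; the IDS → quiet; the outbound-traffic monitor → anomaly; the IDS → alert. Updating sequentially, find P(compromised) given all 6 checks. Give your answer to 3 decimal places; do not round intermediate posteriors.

0.694

After the IDS='quiet': P(compromised) = 0.2·0.5500 / (0.2·0.5500 + 0.6·0.4500) ≈ 0.2895
After the IDS='quiet': P(compromised) = 0.2·0.2895 / (0.2·0.2895 + 0.6·0.7105) ≈ 0.1196
After the outbound-traffic monitor='anomaly': P(compromised) = 0.75·0.1196 / (0.75·0.1196 + 0.15·0.8804) ≈ 0.4044
After the IDS='quiet': P(compromised) = 0.2·0.4044 / (0.2·0.4044 + 0.6·0.5956) ≈ 0.1846
After the outbound-traffic monitor='anomaly': P(compromised) = 0.75·0.1846 / (0.75·0.1846 + 0.15·0.8154) ≈ 0.5309
After the IDS='alert': P(compromised) = 0.8·0.5309 / (0.8·0.5309 + 0.4·0.4691) ≈ 0.6936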